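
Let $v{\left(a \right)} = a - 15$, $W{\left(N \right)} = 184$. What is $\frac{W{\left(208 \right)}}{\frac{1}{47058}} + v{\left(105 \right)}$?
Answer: $8658762$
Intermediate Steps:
$v{\left(a \right)} = -15 + a$
$\frac{W{\left(208 \right)}}{\frac{1}{47058}} + v{\left(105 \right)} = \frac{184}{\frac{1}{47058}} + \left(-15 + 105\right) = 184 \frac{1}{\frac{1}{47058}} + 90 = 184 \cdot 47058 + 90 = 8658672 + 90 = 8658762$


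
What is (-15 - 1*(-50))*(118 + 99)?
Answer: 7595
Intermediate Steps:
(-15 - 1*(-50))*(118 + 99) = (-15 + 50)*217 = 35*217 = 7595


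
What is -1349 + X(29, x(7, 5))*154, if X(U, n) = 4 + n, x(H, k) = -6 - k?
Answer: -2427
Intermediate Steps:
-1349 + X(29, x(7, 5))*154 = -1349 + (4 + (-6 - 1*5))*154 = -1349 + (4 + (-6 - 5))*154 = -1349 + (4 - 11)*154 = -1349 - 7*154 = -1349 - 1078 = -2427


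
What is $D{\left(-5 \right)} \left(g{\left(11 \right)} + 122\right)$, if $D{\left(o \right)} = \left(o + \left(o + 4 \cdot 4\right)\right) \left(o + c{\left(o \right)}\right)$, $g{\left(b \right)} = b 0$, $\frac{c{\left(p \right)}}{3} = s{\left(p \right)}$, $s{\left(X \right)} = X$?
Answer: $-14640$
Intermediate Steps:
$c{\left(p \right)} = 3 p$
$g{\left(b \right)} = 0$
$D{\left(o \right)} = 4 o \left(16 + 2 o\right)$ ($D{\left(o \right)} = \left(o + \left(o + 4 \cdot 4\right)\right) \left(o + 3 o\right) = \left(o + \left(o + 16\right)\right) 4 o = \left(o + \left(16 + o\right)\right) 4 o = \left(16 + 2 o\right) 4 o = 4 o \left(16 + 2 o\right)$)
$D{\left(-5 \right)} \left(g{\left(11 \right)} + 122\right) = 8 \left(-5\right) \left(8 - 5\right) \left(0 + 122\right) = 8 \left(-5\right) 3 \cdot 122 = \left(-120\right) 122 = -14640$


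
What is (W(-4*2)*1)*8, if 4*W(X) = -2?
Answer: -4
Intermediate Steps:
W(X) = -½ (W(X) = (¼)*(-2) = -½)
(W(-4*2)*1)*8 = -½*1*8 = -½*8 = -4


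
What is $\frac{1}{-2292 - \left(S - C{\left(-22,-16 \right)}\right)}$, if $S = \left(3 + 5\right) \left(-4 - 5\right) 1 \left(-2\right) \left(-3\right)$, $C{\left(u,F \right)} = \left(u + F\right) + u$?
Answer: $- \frac{1}{1920} \approx -0.00052083$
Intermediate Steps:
$C{\left(u,F \right)} = F + 2 u$ ($C{\left(u,F \right)} = \left(F + u\right) + u = F + 2 u$)
$S = -432$ ($S = 8 \left(-9\right) 1 \left(-2\right) \left(-3\right) = \left(-72\right) 1 \left(-2\right) \left(-3\right) = \left(-72\right) \left(-2\right) \left(-3\right) = 144 \left(-3\right) = -432$)
$\frac{1}{-2292 - \left(S - C{\left(-22,-16 \right)}\right)} = \frac{1}{-2292 + \left(\left(-16 + 2 \left(-22\right)\right) - -432\right)} = \frac{1}{-2292 + \left(\left(-16 - 44\right) + 432\right)} = \frac{1}{-2292 + \left(-60 + 432\right)} = \frac{1}{-2292 + 372} = \frac{1}{-1920} = - \frac{1}{1920}$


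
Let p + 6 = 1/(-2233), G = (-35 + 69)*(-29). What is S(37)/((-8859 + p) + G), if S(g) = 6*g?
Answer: -82621/3666214 ≈ -0.022536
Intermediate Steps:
G = -986 (G = 34*(-29) = -986)
p = -13399/2233 (p = -6 + 1/(-2233) = -6 - 1/2233 = -13399/2233 ≈ -6.0005)
S(37)/((-8859 + p) + G) = (6*37)/((-8859 - 13399/2233) - 986) = 222/(-19795546/2233 - 986) = 222/(-21997284/2233) = 222*(-2233/21997284) = -82621/3666214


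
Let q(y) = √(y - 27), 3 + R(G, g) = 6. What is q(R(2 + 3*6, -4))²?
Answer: -24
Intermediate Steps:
R(G, g) = 3 (R(G, g) = -3 + 6 = 3)
q(y) = √(-27 + y)
q(R(2 + 3*6, -4))² = (√(-27 + 3))² = (√(-24))² = (2*I*√6)² = -24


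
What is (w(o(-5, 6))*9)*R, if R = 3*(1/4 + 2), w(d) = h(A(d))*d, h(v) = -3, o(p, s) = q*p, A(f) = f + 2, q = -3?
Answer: -10935/4 ≈ -2733.8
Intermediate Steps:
A(f) = 2 + f
o(p, s) = -3*p
w(d) = -3*d
R = 27/4 (R = 3*(1*(1/4) + 2) = 3*(1/4 + 2) = 3*(9/4) = 27/4 ≈ 6.7500)
(w(o(-5, 6))*9)*R = (-(-9)*(-5)*9)*(27/4) = (-3*15*9)*(27/4) = -45*9*(27/4) = -405*27/4 = -10935/4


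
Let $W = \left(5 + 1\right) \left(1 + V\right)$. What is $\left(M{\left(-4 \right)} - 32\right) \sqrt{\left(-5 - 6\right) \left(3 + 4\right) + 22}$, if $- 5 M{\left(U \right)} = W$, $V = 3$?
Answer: $- \frac{184 i \sqrt{55}}{5} \approx - 272.92 i$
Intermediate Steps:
$W = 24$ ($W = \left(5 + 1\right) \left(1 + 3\right) = 6 \cdot 4 = 24$)
$M{\left(U \right)} = - \frac{24}{5}$ ($M{\left(U \right)} = \left(- \frac{1}{5}\right) 24 = - \frac{24}{5}$)
$\left(M{\left(-4 \right)} - 32\right) \sqrt{\left(-5 - 6\right) \left(3 + 4\right) + 22} = \left(- \frac{24}{5} - 32\right) \sqrt{\left(-5 - 6\right) \left(3 + 4\right) + 22} = - \frac{184 \sqrt{\left(-5 - 6\right) 7 + 22}}{5} = - \frac{184 \sqrt{\left(-11\right) 7 + 22}}{5} = - \frac{184 \sqrt{-77 + 22}}{5} = - \frac{184 \sqrt{-55}}{5} = - \frac{184 i \sqrt{55}}{5}$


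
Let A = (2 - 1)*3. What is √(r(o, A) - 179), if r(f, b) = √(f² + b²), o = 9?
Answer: √(-179 + 3*√10) ≈ 13.02*I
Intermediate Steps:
A = 3 (A = 1*3 = 3)
r(f, b) = √(b² + f²)
√(r(o, A) - 179) = √(√(3² + 9²) - 179) = √(√(9 + 81) - 179) = √(√90 - 179) = √(3*√10 - 179) = √(-179 + 3*√10)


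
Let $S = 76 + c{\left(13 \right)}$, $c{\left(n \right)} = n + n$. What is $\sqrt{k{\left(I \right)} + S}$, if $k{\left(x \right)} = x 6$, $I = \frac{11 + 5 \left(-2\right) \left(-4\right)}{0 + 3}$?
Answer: $2 \sqrt{51} \approx 14.283$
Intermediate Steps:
$I = 17$ ($I = \frac{11 - -40}{3} = \left(11 + 40\right) \frac{1}{3} = 51 \cdot \frac{1}{3} = 17$)
$c{\left(n \right)} = 2 n$
$k{\left(x \right)} = 6 x$
$S = 102$ ($S = 76 + 2 \cdot 13 = 76 + 26 = 102$)
$\sqrt{k{\left(I \right)} + S} = \sqrt{6 \cdot 17 + 102} = \sqrt{102 + 102} = \sqrt{204} = 2 \sqrt{51}$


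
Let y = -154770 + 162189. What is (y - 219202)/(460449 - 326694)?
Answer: -211783/133755 ≈ -1.5834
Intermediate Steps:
y = 7419
(y - 219202)/(460449 - 326694) = (7419 - 219202)/(460449 - 326694) = -211783/133755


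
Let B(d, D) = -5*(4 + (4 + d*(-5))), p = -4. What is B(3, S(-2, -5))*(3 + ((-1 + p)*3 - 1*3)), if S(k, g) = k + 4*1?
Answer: -525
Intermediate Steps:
S(k, g) = 4 + k (S(k, g) = k + 4 = 4 + k)
B(d, D) = -40 + 25*d (B(d, D) = -5*(4 + (4 - 5*d)) = -5*(8 - 5*d) = -40 + 25*d)
B(3, S(-2, -5))*(3 + ((-1 + p)*3 - 1*3)) = (-40 + 25*3)*(3 + ((-1 - 4)*3 - 1*3)) = (-40 + 75)*(3 + (-5*3 - 3)) = 35*(3 + (-15 - 3)) = 35*(3 - 18) = 35*(-15) = -525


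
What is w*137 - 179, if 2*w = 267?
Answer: 36221/2 ≈ 18111.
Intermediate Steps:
w = 267/2 (w = (½)*267 = 267/2 ≈ 133.50)
w*137 - 179 = (267/2)*137 - 179 = 36579/2 - 179 = 36221/2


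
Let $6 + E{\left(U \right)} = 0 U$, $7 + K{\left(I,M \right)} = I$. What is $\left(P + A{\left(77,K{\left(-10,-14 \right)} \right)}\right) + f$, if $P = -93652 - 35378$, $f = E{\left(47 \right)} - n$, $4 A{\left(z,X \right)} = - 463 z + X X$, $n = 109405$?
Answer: $- \frac{494563}{2} \approx -2.4728 \cdot 10^{5}$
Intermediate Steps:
$K{\left(I,M \right)} = -7 + I$
$E{\left(U \right)} = -6$ ($E{\left(U \right)} = -6 + 0 U = -6 + 0 = -6$)
$A{\left(z,X \right)} = - \frac{463 z}{4} + \frac{X^{2}}{4}$ ($A{\left(z,X \right)} = \frac{- 463 z + X X}{4} = \frac{- 463 z + X^{2}}{4} = \frac{X^{2} - 463 z}{4} = - \frac{463 z}{4} + \frac{X^{2}}{4}$)
$f = -109411$ ($f = -6 - 109405 = -109411$)
$P = -129030$ ($P = -93652 - 35378 = -129030$)
$\left(P + A{\left(77,K{\left(-10,-14 \right)} \right)}\right) + f = \left(-129030 + \left(\left(- \frac{463}{4}\right) 77 + \frac{\left(-7 - 10\right)^{2}}{4}\right)\right) - 109411 = \left(-129030 - \left(\frac{35651}{4} - \frac{\left(-17\right)^{2}}{4}\right)\right) - 109411 = \left(-129030 + \left(- \frac{35651}{4} + \frac{1}{4} \cdot 289\right)\right) - 109411 = \left(-129030 + \left(- \frac{35651}{4} + \frac{289}{4}\right)\right) - 109411 = \left(-129030 - \frac{17681}{2}\right) - 109411 = - \frac{275741}{2} - 109411 = - \frac{494563}{2}$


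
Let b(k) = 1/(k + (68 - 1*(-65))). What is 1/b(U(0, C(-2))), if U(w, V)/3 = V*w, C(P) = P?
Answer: 133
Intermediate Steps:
U(w, V) = 3*V*w (U(w, V) = 3*(V*w) = 3*V*w)
b(k) = 1/(133 + k) (b(k) = 1/(k + (68 + 65)) = 1/(k + 133) = 1/(133 + k))
1/b(U(0, C(-2))) = 1/(1/(133 + 3*(-2)*0)) = 1/(1/(133 + 0)) = 1/(1/133) = 133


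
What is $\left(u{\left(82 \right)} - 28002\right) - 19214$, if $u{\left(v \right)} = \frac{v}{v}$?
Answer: $-47215$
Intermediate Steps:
$u{\left(v \right)} = 1$
$\left(u{\left(82 \right)} - 28002\right) - 19214 = \left(1 - 28002\right) - 19214 = -28001 - 19214 = -47215$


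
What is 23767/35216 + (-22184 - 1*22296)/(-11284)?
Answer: 14795117/3204656 ≈ 4.6168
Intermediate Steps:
23767/35216 + (-22184 - 1*22296)/(-11284) = 23767*(1/35216) + (-22184 - 22296)*(-1/11284) = 23767/35216 - 44480*(-1/11284) = 23767/35216 + 11120/2821 = 14795117/3204656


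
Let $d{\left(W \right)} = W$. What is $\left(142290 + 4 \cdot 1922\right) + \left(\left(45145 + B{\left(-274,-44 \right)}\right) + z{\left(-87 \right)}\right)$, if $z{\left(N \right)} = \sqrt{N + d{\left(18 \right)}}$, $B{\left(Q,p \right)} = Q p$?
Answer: $207179 + i \sqrt{69} \approx 2.0718 \cdot 10^{5} + 8.3066 i$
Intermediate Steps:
$z{\left(N \right)} = \sqrt{18 + N}$ ($z{\left(N \right)} = \sqrt{N + 18} = \sqrt{18 + N}$)
$\left(142290 + 4 \cdot 1922\right) + \left(\left(45145 + B{\left(-274,-44 \right)}\right) + z{\left(-87 \right)}\right) = \left(142290 + 4 \cdot 1922\right) + \left(\left(45145 - -12056\right) + \sqrt{18 - 87}\right) = \left(142290 + 7688\right) + \left(\left(45145 + 12056\right) + \sqrt{-69}\right) = 149978 + \left(57201 + i \sqrt{69}\right) = 207179 + i \sqrt{69}$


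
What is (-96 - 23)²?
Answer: 14161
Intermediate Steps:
(-96 - 23)² = (-119)² = 14161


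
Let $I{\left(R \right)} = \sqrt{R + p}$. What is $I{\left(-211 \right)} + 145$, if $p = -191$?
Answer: $145 + i \sqrt{402} \approx 145.0 + 20.05 i$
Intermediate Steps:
$I{\left(R \right)} = \sqrt{-191 + R}$ ($I{\left(R \right)} = \sqrt{R - 191} = \sqrt{-191 + R}$)
$I{\left(-211 \right)} + 145 = \sqrt{-191 - 211} + 145 = \sqrt{-402} + 145 = i \sqrt{402} + 145 = 145 + i \sqrt{402}$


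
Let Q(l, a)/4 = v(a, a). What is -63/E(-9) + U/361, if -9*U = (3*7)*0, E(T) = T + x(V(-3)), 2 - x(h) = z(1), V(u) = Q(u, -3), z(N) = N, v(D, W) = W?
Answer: 63/8 ≈ 7.8750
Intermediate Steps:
Q(l, a) = 4*a
V(u) = -12 (V(u) = 4*(-3) = -12)
x(h) = 1 (x(h) = 2 - 1*1 = 2 - 1 = 1)
E(T) = 1 + T (E(T) = T + 1 = 1 + T)
U = 0 (U = -3*7*0/9 = -7*0/3 = -1/9*0 = 0)
-63/E(-9) + U/361 = -63/(1 - 9) + 0/361 = -63/(-8) + 0*(1/361) = -63*(-1/8) + 0 = 63/8 + 0 = 63/8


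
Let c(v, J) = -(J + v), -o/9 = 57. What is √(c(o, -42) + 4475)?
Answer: √5030 ≈ 70.922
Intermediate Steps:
o = -513 (o = -9*57 = -513)
c(v, J) = -J - v
√(c(o, -42) + 4475) = √((-1*(-42) - 1*(-513)) + 4475) = √((42 + 513) + 4475) = √(555 + 4475) = √5030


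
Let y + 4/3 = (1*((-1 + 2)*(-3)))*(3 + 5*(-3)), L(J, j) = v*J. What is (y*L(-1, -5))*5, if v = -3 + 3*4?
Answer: -1560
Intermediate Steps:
v = 9 (v = -3 + 12 = 9)
L(J, j) = 9*J
y = 104/3 (y = -4/3 + (1*((-1 + 2)*(-3)))*(3 + 5*(-3)) = -4/3 + (1*(1*(-3)))*(3 - 15) = -4/3 + (1*(-3))*(-12) = -4/3 - 3*(-12) = -4/3 + 36 = 104/3 ≈ 34.667)
(y*L(-1, -5))*5 = (104*(9*(-1))/3)*5 = ((104/3)*(-9))*5 = -312*5 = -1560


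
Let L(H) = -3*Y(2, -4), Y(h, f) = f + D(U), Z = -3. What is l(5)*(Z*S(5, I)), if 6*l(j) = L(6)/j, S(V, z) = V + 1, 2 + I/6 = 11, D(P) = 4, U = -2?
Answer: 0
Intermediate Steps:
I = 54 (I = -12 + 6*11 = -12 + 66 = 54)
S(V, z) = 1 + V
Y(h, f) = 4 + f (Y(h, f) = f + 4 = 4 + f)
L(H) = 0 (L(H) = -3*(4 - 4) = -3*0 = 0)
l(j) = 0 (l(j) = (0/j)/6 = (⅙)*0 = 0)
l(5)*(Z*S(5, I)) = 0*(-3*(1 + 5)) = 0*(-3*6) = 0*(-18) = 0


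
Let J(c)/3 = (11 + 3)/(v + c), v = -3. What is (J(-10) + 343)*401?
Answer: 1771217/13 ≈ 1.3625e+5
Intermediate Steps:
J(c) = 42/(-3 + c) (J(c) = 3*((11 + 3)/(-3 + c)) = 3*(14/(-3 + c)) = 42/(-3 + c))
(J(-10) + 343)*401 = (42/(-3 - 10) + 343)*401 = (42/(-13) + 343)*401 = (42*(-1/13) + 343)*401 = (-42/13 + 343)*401 = (4417/13)*401 = 1771217/13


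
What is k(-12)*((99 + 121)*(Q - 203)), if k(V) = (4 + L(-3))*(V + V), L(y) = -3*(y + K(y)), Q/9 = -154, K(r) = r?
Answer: 184578240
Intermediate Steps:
Q = -1386 (Q = 9*(-154) = -1386)
L(y) = -6*y (L(y) = -3*(y + y) = -6*y)
k(V) = 44*V (k(V) = (4 - 6*(-3))*(V + V) = (4 + 18)*(2*V) = 22*(2*V) = 44*V)
k(-12)*((99 + 121)*(Q - 203)) = (44*(-12))*((99 + 121)*(-1386 - 203)) = -116160*(-1589) = -528*(-349580) = 184578240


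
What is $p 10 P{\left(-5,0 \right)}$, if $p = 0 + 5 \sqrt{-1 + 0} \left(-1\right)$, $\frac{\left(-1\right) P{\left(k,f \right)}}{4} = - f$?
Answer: $0$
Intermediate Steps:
$P{\left(k,f \right)} = 4 f$ ($P{\left(k,f \right)} = - 4 \left(- f\right) = 4 f$)
$p = - 5 i$ ($p = 0 + 5 \sqrt{-1} \left(-1\right) = 0 + 5 i \left(-1\right) = 0 - 5 i = - 5 i \approx - 5.0 i$)
$p 10 P{\left(-5,0 \right)} = - 5 i 10 \cdot 4 \cdot 0 = - 50 i 0 = 0$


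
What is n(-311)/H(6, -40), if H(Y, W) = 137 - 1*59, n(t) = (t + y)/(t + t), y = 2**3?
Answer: 101/16172 ≈ 0.0062454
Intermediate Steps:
y = 8
n(t) = (8 + t)/(2*t) (n(t) = (t + 8)/(t + t) = (8 + t)/((2*t)) = (8 + t)*(1/(2*t)) = (8 + t)/(2*t))
H(Y, W) = 78 (H(Y, W) = 137 - 59 = 78)
n(-311)/H(6, -40) = ((1/2)*(8 - 311)/(-311))/78 = ((1/2)*(-1/311)*(-303))*(1/78) = (303/622)*(1/78) = 101/16172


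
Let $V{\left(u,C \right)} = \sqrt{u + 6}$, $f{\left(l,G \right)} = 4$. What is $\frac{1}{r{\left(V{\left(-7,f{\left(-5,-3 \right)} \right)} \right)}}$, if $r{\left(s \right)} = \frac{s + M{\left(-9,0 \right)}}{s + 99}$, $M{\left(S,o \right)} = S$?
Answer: $- \frac{445}{41} - \frac{54 i}{41} \approx -10.854 - 1.3171 i$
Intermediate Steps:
$V{\left(u,C \right)} = \sqrt{6 + u}$
$r{\left(s \right)} = \frac{-9 + s}{99 + s}$ ($r{\left(s \right)} = \frac{s - 9}{s + 99} = \frac{-9 + s}{99 + s}$)
$\frac{1}{r{\left(V{\left(-7,f{\left(-5,-3 \right)} \right)} \right)}} = \frac{1}{\frac{1}{99 + \sqrt{6 - 7}} \left(-9 + \sqrt{6 - 7}\right)} = \frac{1}{\frac{1}{99 + \sqrt{-1}} \left(-9 + \sqrt{-1}\right)} = \frac{1}{\frac{1}{99 + i} \left(-9 + i\right)} = \frac{1}{\frac{99 - i}{9802} \left(-9 + i\right)} = \frac{1}{\frac{1}{9802} \left(-9 + i\right) \left(99 - i\right)} = \frac{\left(-9 - i\right) \left(99 + i\right)}{82}$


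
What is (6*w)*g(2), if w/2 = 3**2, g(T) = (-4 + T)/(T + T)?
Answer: -54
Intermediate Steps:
g(T) = (-4 + T)/(2*T) (g(T) = (-4 + T)/((2*T)) = (-4 + T)*(1/(2*T)) = (-4 + T)/(2*T))
w = 18 (w = 2*3**2 = 2*9 = 18)
(6*w)*g(2) = (6*18)*((1/2)*(-4 + 2)/2) = 108*((1/2)*(1/2)*(-2)) = 108*(-1/2) = -54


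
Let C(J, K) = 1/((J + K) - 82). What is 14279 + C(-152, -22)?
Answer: 3655423/256 ≈ 14279.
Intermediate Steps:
C(J, K) = 1/(-82 + J + K)
14279 + C(-152, -22) = 14279 + 1/(-82 - 152 - 22) = 14279 + 1/(-256) = 14279 - 1/256 = 3655423/256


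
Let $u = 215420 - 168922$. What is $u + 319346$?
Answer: $365844$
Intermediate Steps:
$u = 46498$ ($u = 215420 - 168922 = 46498$)
$u + 319346 = 46498 + 319346 = 365844$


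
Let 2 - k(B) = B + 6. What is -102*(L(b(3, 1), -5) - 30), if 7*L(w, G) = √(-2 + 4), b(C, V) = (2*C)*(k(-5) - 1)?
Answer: 3060 - 102*√2/7 ≈ 3039.4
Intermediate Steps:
k(B) = -4 - B (k(B) = 2 - (B + 6) = 2 - (6 + B) = 2 + (-6 - B) = -4 - B)
b(C, V) = 0 (b(C, V) = (2*C)*((-4 - 1*(-5)) - 1) = (2*C)*((-4 + 5) - 1) = (2*C)*(1 - 1) = (2*C)*0 = 0)
L(w, G) = √2/7 (L(w, G) = √(-2 + 4)/7 = √2/7)
-102*(L(b(3, 1), -5) - 30) = -102*(√2/7 - 30) = -102*(-30 + √2/7) = 3060 - 102*√2/7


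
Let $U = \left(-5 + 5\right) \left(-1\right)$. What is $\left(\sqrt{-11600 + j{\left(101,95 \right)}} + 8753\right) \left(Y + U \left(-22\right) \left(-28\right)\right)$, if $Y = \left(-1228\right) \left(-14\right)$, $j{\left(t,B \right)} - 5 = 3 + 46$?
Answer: $150481576 + 17192 i \sqrt{11546} \approx 1.5048 \cdot 10^{8} + 1.8473 \cdot 10^{6} i$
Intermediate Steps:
$j{\left(t,B \right)} = 54$ ($j{\left(t,B \right)} = 5 + \left(3 + 46\right) = 5 + 49 = 54$)
$Y = 17192$
$U = 0$ ($U = 0 \left(-1\right) = 0$)
$\left(\sqrt{-11600 + j{\left(101,95 \right)}} + 8753\right) \left(Y + U \left(-22\right) \left(-28\right)\right) = \left(\sqrt{-11600 + 54} + 8753\right) \left(17192 + 0 \left(-22\right) \left(-28\right)\right) = \left(\sqrt{-11546} + 8753\right) \left(17192 + 0 \left(-28\right)\right) = \left(i \sqrt{11546} + 8753\right) \left(17192 + 0\right) = \left(8753 + i \sqrt{11546}\right) 17192 = 150481576 + 17192 i \sqrt{11546}$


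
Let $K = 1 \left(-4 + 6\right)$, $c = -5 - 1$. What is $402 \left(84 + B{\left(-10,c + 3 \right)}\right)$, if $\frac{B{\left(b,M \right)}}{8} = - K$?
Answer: $27336$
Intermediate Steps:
$c = -6$ ($c = -5 - 1 = -6$)
$K = 2$ ($K = 1 \cdot 2 = 2$)
$B{\left(b,M \right)} = -16$ ($B{\left(b,M \right)} = 8 \left(\left(-1\right) 2\right) = 8 \left(-2\right) = -16$)
$402 \left(84 + B{\left(-10,c + 3 \right)}\right) = 402 \left(84 - 16\right) = 402 \cdot 68 = 27336$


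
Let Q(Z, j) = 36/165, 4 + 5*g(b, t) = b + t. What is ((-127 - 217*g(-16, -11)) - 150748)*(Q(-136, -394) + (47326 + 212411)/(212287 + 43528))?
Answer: -235921209984/1279075 ≈ -1.8445e+5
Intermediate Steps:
g(b, t) = -⅘ + b/5 + t/5 (g(b, t) = -⅘ + (b + t)/5 = -⅘ + (b/5 + t/5) = -⅘ + b/5 + t/5)
Q(Z, j) = 12/55 (Q(Z, j) = 36*(1/165) = 12/55)
((-127 - 217*g(-16, -11)) - 150748)*(Q(-136, -394) + (47326 + 212411)/(212287 + 43528)) = ((-127 - 217*(-⅘ + (⅕)*(-16) + (⅕)*(-11))) - 150748)*(12/55 + (47326 + 212411)/(212287 + 43528)) = ((-127 - 217*(-⅘ - 16/5 - 11/5)) - 150748)*(12/55 + 259737/255815) = ((-127 - 217*(-31/5)) - 150748)*(12/55 + 259737*(1/255815)) = ((-127 + 6727/5) - 150748)*(12/55 + 259737/255815) = (6092/5 - 150748)*(3471063/2813965) = -747648/5*3471063/2813965 = -235921209984/1279075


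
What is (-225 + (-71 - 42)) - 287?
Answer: -625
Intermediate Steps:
(-225 + (-71 - 42)) - 287 = (-225 - 113) - 287 = -338 - 287 = -625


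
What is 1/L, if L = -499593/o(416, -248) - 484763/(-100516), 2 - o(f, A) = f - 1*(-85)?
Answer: 50157484/50458986725 ≈ 0.00099402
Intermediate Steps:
o(f, A) = -83 - f (o(f, A) = 2 - (f - 1*(-85)) = 2 - (f + 85) = 2 - (85 + f) = 2 + (-85 - f) = -83 - f)
L = 50458986725/50157484 (L = -499593/(-83 - 1*416) - 484763/(-100516) = -499593/(-83 - 416) - 484763*(-1/100516) = -499593/(-499) + 484763/100516 = -499593*(-1/499) + 484763/100516 = 499593/499 + 484763/100516 = 50458986725/50157484 ≈ 1006.0)
1/L = 1/(50458986725/50157484) = 50157484/50458986725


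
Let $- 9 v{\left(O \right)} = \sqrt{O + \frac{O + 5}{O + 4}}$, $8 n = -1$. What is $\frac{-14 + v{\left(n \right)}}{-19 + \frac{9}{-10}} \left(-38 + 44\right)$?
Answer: $\frac{840}{199} + \frac{5 \sqrt{17422}}{18507} \approx 4.2568$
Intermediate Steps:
$n = - \frac{1}{8}$ ($n = \frac{1}{8} \left(-1\right) = - \frac{1}{8} \approx -0.125$)
$v{\left(O \right)} = - \frac{\sqrt{O + \frac{5 + O}{4 + O}}}{9}$ ($v{\left(O \right)} = - \frac{\sqrt{O + \frac{O + 5}{O + 4}}}{9} = - \frac{\sqrt{O + \frac{5 + O}{4 + O}}}{9}$)
$\frac{-14 + v{\left(n \right)}}{-19 + \frac{9}{-10}} \left(-38 + 44\right) = \frac{-14 - \frac{\sqrt{\frac{5 - \frac{1}{8} - \frac{4 - \frac{1}{8}}{8}}{4 - \frac{1}{8}}}}{9}}{-19 + \frac{9}{-10}} \left(-38 + 44\right) = \frac{-14 - \frac{\sqrt{\frac{5 - \frac{1}{8} - \frac{31}{64}}{\frac{31}{8}}}}{9}}{-19 + 9 \left(- \frac{1}{10}\right)} 6 = \frac{-14 - \frac{\sqrt{\frac{8 \left(5 - \frac{1}{8} - \frac{31}{64}\right)}{31}}}{9}}{-19 - \frac{9}{10}} \cdot 6 = \frac{-14 - \frac{\sqrt{\frac{8}{31} \cdot \frac{281}{64}}}{9}}{- \frac{199}{10}} \cdot 6 = \left(-14 - \frac{\sqrt{\frac{281}{248}}}{9}\right) \left(- \frac{10}{199}\right) 6 = \left(-14 - \frac{\frac{1}{124} \sqrt{17422}}{9}\right) \left(- \frac{10}{199}\right) 6 = \left(-14 - \frac{\sqrt{17422}}{1116}\right) \left(- \frac{10}{199}\right) 6 = \left(\frac{140}{199} + \frac{5 \sqrt{17422}}{111042}\right) 6 = \frac{840}{199} + \frac{5 \sqrt{17422}}{18507}$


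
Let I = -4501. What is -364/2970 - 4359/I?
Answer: 5653933/6683985 ≈ 0.84589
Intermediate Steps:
-364/2970 - 4359/I = -364/2970 - 4359/(-4501) = -364*1/2970 - 4359*(-1/4501) = -182/1485 + 4359/4501 = 5653933/6683985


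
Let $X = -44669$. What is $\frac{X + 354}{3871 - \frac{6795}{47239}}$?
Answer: $- \frac{2093396285}{182855374} \approx -11.448$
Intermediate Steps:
$\frac{X + 354}{3871 - \frac{6795}{47239}} = \frac{-44669 + 354}{3871 - \frac{6795}{47239}} = - \frac{44315}{3871 - \frac{6795}{47239}} = - \frac{44315}{\frac{182855374}{47239}} = \left(-44315\right) \frac{47239}{182855374} = - \frac{2093396285}{182855374}$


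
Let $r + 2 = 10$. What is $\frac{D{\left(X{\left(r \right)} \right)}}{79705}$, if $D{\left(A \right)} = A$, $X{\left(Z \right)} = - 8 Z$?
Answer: $- \frac{64}{79705} \approx -0.00080296$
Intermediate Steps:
$r = 8$ ($r = -2 + 10 = 8$)
$\frac{D{\left(X{\left(r \right)} \right)}}{79705} = \frac{\left(-8\right) 8}{79705} = \left(-64\right) \frac{1}{79705} = - \frac{64}{79705}$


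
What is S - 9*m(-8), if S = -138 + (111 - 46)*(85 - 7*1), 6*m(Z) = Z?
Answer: 4944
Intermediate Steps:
m(Z) = Z/6
S = 4932 (S = -138 + 65*(85 - 7) = -138 + 65*78 = -138 + 5070 = 4932)
S - 9*m(-8) = 4932 - 3*(-8)/2 = 4932 - 9*(-4/3) = 4932 + 12 = 4944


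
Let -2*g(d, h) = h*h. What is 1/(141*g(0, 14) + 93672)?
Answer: 1/79854 ≈ 1.2523e-5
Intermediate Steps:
g(d, h) = -h²/2 (g(d, h) = -h*h/2 = -h²/2)
1/(141*g(0, 14) + 93672) = 1/(141*(-½*14²) + 93672) = 1/(141*(-½*196) + 93672) = 1/(141*(-98) + 93672) = 1/(-13818 + 93672) = 1/79854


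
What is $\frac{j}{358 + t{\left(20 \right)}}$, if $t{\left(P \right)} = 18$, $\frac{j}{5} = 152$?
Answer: $\frac{95}{47} \approx 2.0213$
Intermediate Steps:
$j = 760$ ($j = 5 \cdot 152 = 760$)
$\frac{j}{358 + t{\left(20 \right)}} = \frac{1}{358 + 18} \cdot 760 = \frac{1}{376} \cdot 760 = \frac{95}{47}$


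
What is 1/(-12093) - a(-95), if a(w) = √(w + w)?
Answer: -1/12093 - I*√190 ≈ -8.2692e-5 - 13.784*I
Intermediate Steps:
a(w) = √2*√w (a(w) = √(2*w) = √2*√w)
1/(-12093) - a(-95) = 1/(-12093) - √2*√(-95) = -1/12093 - √2*I*√95 = -1/12093 - I*√190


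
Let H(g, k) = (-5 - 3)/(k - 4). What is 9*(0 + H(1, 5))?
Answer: -72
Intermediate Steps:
H(g, k) = -8/(-4 + k)
9*(0 + H(1, 5)) = 9*(0 - 8/(-4 + 5)) = 9*(0 - 8/1) = 9*(0 - 8*1) = 9*(0 - 8) = 9*(-8) = -72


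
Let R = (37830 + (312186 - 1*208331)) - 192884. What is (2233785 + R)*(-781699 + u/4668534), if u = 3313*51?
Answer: -1327517262120110593/778089 ≈ -1.7061e+12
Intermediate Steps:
u = 168963
R = -51199 (R = (37830 + (312186 - 208331)) - 192884 = (37830 + 103855) - 192884 = 141685 - 192884 = -51199)
(2233785 + R)*(-781699 + u/4668534) = (2233785 - 51199)*(-781699 + 168963/4668534) = 2182586*(-781699 + 168963*(1/4668534)) = 2182586*(-781699 + 56321/1556178) = 2182586*(-1216462730101/1556178) = -1327517262120110593/778089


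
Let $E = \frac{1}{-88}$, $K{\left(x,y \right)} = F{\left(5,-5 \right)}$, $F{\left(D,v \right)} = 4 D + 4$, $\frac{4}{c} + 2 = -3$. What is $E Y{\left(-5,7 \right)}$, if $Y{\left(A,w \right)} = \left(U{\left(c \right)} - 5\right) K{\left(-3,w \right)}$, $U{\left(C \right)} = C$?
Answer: $\frac{87}{55} \approx 1.5818$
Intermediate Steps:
$c = - \frac{4}{5}$ ($c = \frac{4}{-2 - 3} = \frac{4}{-5} = 4 \left(- \frac{1}{5}\right) = - \frac{4}{5} \approx -0.8$)
$F{\left(D,v \right)} = 4 + 4 D$
$K{\left(x,y \right)} = 24$ ($K{\left(x,y \right)} = 4 + 4 \cdot 5 = 4 + 20 = 24$)
$Y{\left(A,w \right)} = - \frac{696}{5}$ ($Y{\left(A,w \right)} = \left(- \frac{4}{5} - 5\right) 24 = \left(- \frac{29}{5}\right) 24 = - \frac{696}{5}$)
$E = - \frac{1}{88} \approx -0.011364$
$E Y{\left(-5,7 \right)} = \left(- \frac{1}{88}\right) \left(- \frac{696}{5}\right) = \frac{87}{55}$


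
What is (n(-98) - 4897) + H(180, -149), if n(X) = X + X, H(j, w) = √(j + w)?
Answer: -5093 + √31 ≈ -5087.4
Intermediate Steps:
n(X) = 2*X
(n(-98) - 4897) + H(180, -149) = (2*(-98) - 4897) + √(180 - 149) = (-196 - 4897) + √31 = -5093 + √31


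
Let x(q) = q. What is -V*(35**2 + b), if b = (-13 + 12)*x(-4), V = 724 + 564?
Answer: -1582952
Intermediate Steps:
V = 1288
b = 4 (b = (-13 + 12)*(-4) = -1*(-4) = 4)
-V*(35**2 + b) = -1288*(35**2 + 4) = -1288*(1225 + 4) = -1288*1229 = -1*1582952 = -1582952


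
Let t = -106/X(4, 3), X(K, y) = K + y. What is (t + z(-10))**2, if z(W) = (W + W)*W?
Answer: 1674436/49 ≈ 34172.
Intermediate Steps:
z(W) = 2*W**2 (z(W) = (2*W)*W = 2*W**2)
t = -106/7 (t = -106/(4 + 3) = -106/7 ≈ -15.143)
(t + z(-10))**2 = (-106/7 + 2*(-10)**2)**2 = (-106/7 + 2*100)**2 = (-106/7 + 200)**2 = (1294/7)**2 = 1674436/49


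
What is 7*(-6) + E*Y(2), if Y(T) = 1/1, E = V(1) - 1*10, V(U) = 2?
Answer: -50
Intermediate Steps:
E = -8 (E = 2 - 1*10 = 2 - 10 = -8)
Y(T) = 1
7*(-6) + E*Y(2) = 7*(-6) - 8*1 = -42 - 8 = -50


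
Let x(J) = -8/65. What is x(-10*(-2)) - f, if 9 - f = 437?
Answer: 27812/65 ≈ 427.88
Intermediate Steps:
x(J) = -8/65 (x(J) = -8*1/65 = -8/65)
f = -428 (f = 9 - 1*437 = 9 - 437 = -428)
x(-10*(-2)) - f = -8/65 - 1*(-428) = -8/65 + 428 = 27812/65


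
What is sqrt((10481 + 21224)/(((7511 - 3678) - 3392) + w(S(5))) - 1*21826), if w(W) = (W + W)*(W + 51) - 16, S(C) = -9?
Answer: I*sqrt(2401772741)/331 ≈ 148.06*I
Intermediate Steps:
w(W) = -16 + 2*W*(51 + W) (w(W) = (2*W)*(51 + W) - 16 = 2*W*(51 + W) - 16 = -16 + 2*W*(51 + W))
sqrt((10481 + 21224)/(((7511 - 3678) - 3392) + w(S(5))) - 1*21826) = sqrt((10481 + 21224)/(((7511 - 3678) - 3392) + (-16 + 2*(-9)**2 + 102*(-9))) - 1*21826) = sqrt(31705/((3833 - 3392) + (-16 + 2*81 - 918)) - 21826) = sqrt(31705/(441 + (-16 + 162 - 918)) - 21826) = sqrt(31705/(441 - 772) - 21826) = sqrt(31705/(-331) - 21826) = sqrt(31705*(-1/331) - 21826) = sqrt(-31705/331 - 21826) = sqrt(-7256111/331) = I*sqrt(2401772741)/331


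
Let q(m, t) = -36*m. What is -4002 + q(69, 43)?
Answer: -6486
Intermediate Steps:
-4002 + q(69, 43) = -4002 - 36*69 = -4002 - 2484 = -6486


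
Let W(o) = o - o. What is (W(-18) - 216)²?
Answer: 46656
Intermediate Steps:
W(o) = 0
(W(-18) - 216)² = (0 - 216)² = (-216)² = 46656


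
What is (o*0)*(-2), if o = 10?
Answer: 0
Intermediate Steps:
(o*0)*(-2) = (10*0)*(-2) = 0*(-2) = 0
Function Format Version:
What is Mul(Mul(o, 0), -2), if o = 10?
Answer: 0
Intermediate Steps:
Mul(Mul(o, 0), -2) = Mul(Mul(10, 0), -2) = Mul(0, -2) = 0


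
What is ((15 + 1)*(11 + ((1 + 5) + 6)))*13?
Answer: 4784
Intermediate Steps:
((15 + 1)*(11 + ((1 + 5) + 6)))*13 = (16*(11 + (6 + 6)))*13 = (16*(11 + 12))*13 = (16*23)*13 = 368*13 = 4784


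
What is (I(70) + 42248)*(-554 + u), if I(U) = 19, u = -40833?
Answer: -1749304329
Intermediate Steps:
(I(70) + 42248)*(-554 + u) = (19 + 42248)*(-554 - 40833) = 42267*(-41387) = -1749304329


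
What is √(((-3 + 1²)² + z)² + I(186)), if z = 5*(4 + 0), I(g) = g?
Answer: √762 ≈ 27.604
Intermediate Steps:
z = 20 (z = 5*4 = 20)
√(((-3 + 1²)² + z)² + I(186)) = √(((-3 + 1²)² + 20)² + 186) = √(((-3 + 1)² + 20)² + 186) = √(((-2)² + 20)² + 186) = √((4 + 20)² + 186) = √(24² + 186) = √(576 + 186) = √762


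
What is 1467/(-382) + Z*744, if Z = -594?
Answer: -168821019/382 ≈ -4.4194e+5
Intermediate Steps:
1467/(-382) + Z*744 = 1467/(-382) - 594*744 = 1467*(-1/382) - 441936 = -1467/382 - 441936 = -168821019/382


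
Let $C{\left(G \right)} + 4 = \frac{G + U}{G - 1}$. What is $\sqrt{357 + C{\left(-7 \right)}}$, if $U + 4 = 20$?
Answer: $\frac{\sqrt{5630}}{4} \approx 18.758$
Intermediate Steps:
$U = 16$ ($U = -4 + 20 = 16$)
$C{\left(G \right)} = -4 + \frac{16 + G}{-1 + G}$ ($C{\left(G \right)} = -4 + \frac{G + 16}{G - 1} = -4 + \frac{16 + G}{-1 + G}$)
$\sqrt{357 + C{\left(-7 \right)}} = \sqrt{357 + \frac{20 - -21}{-1 - 7}} = \sqrt{357 + \frac{20 + 21}{-8}} = \sqrt{357 - \frac{41}{8}} = \sqrt{\frac{2815}{8}} = \frac{\sqrt{5630}}{4}$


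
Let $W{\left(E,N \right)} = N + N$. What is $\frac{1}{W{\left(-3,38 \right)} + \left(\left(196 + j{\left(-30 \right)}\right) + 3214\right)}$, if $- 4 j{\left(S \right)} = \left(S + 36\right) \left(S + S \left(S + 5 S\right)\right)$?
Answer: $- \frac{1}{4569} \approx -0.00021887$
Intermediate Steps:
$W{\left(E,N \right)} = 2 N$
$j{\left(S \right)} = - \frac{\left(36 + S\right) \left(S + 6 S^{2}\right)}{4}$ ($j{\left(S \right)} = - \frac{\left(S + 36\right) \left(S + S \left(S + 5 S\right)\right)}{4} = - \frac{\left(36 + S\right) \left(S + S 6 S\right)}{4} = - \frac{\left(36 + S\right) \left(S + 6 S^{2}\right)}{4}$)
$\frac{1}{W{\left(-3,38 \right)} + \left(\left(196 + j{\left(-30 \right)}\right) + 3214\right)} = \frac{1}{2 \cdot 38 + \left(\left(196 - - \frac{15 \left(36 + 6 \left(-30\right)^{2} + 217 \left(-30\right)\right)}{2}\right) + 3214\right)} = \frac{1}{76 + \left(\left(196 - - \frac{15 \left(36 + 6 \cdot 900 - 6510\right)}{2}\right) + 3214\right)} = \frac{1}{76 + \left(\left(196 - - \frac{15 \left(36 + 5400 - 6510\right)}{2}\right) + 3214\right)} = \frac{1}{76 + \left(\left(196 - \left(- \frac{15}{2}\right) \left(-1074\right)\right) + 3214\right)} = \frac{1}{76 + \left(\left(196 - 8055\right) + 3214\right)} = \frac{1}{76 + \left(-7859 + 3214\right)} = \frac{1}{76 - 4645} = \frac{1}{-4569} = - \frac{1}{4569}$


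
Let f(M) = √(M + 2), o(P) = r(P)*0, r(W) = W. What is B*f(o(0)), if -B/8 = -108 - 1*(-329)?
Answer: -1768*√2 ≈ -2500.3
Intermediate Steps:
o(P) = 0 (o(P) = P*0 = 0)
B = -1768 (B = -8*(-108 - 1*(-329)) = -8*(-108 + 329) = -8*221 = -1768)
f(M) = √(2 + M)
B*f(o(0)) = -1768*√(2 + 0) = -1768*√2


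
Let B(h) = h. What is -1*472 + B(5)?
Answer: -467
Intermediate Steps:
-1*472 + B(5) = -1*472 + 5 = -472 + 5 = -467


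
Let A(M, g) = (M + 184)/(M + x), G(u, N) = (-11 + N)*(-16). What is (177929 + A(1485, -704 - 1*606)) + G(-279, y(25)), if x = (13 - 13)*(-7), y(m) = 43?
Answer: 263465914/1485 ≈ 1.7742e+5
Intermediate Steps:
G(u, N) = 176 - 16*N
x = 0 (x = 0*(-7) = 0)
A(M, g) = (184 + M)/M (A(M, g) = (M + 184)/(M + 0) = (184 + M)/M)
(177929 + A(1485, -704 - 1*606)) + G(-279, y(25)) = (177929 + (184 + 1485)/1485) + (176 - 16*43) = (177929 + (1/1485)*1669) + (176 - 688) = (177929 + 1669/1485) - 512 = 264226234/1485 - 512 = 263465914/1485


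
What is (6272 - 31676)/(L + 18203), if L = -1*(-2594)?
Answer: -25404/20797 ≈ -1.2215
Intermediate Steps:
L = 2594
(6272 - 31676)/(L + 18203) = (6272 - 31676)/(2594 + 18203) = -25404/20797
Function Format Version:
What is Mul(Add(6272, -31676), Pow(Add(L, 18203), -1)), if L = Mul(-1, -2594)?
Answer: Rational(-25404, 20797) ≈ -1.2215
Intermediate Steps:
L = 2594
Mul(Add(6272, -31676), Pow(Add(L, 18203), -1)) = Mul(Add(6272, -31676), Pow(Add(2594, 18203), -1)) = Mul(-25404, Pow(20797, -1)) = Mul(-25404, Rational(1, 20797)) = Rational(-25404, 20797)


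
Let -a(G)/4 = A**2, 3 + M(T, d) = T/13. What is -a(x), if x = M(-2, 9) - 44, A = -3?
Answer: 36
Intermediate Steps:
M(T, d) = -3 + T/13
x = -613/13 (x = (-3 + (1/13)*(-2)) - 44 = (-3 - 2/13) - 44 = -41/13 - 44 = -613/13 ≈ -47.154)
a(G) = -36 (a(G) = -4*(-3)**2 = -4*9 = -36)
-a(x) = -1*(-36) = 36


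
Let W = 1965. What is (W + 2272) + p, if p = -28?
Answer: 4209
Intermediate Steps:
(W + 2272) + p = (1965 + 2272) - 28 = 4237 - 28 = 4209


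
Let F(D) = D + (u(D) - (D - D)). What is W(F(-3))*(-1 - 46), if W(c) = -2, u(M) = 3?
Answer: 94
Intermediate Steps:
F(D) = 3 + D (F(D) = D + (3 - (D - D)) = D + (3 - 1*0) = D + (3 + 0) = D + 3 = 3 + D)
W(F(-3))*(-1 - 46) = -2*(-1 - 46) = -2*(-47) = 94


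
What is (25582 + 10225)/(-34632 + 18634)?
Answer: -35807/15998 ≈ -2.2382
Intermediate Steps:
(25582 + 10225)/(-34632 + 18634) = 35807/(-15998) = 35807*(-1/15998) = -35807/15998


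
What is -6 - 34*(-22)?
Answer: 742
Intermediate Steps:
-6 - 34*(-22) = -6 + 748 = 742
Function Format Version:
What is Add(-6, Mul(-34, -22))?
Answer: 742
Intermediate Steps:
Add(-6, Mul(-34, -22)) = Add(-6, 748) = 742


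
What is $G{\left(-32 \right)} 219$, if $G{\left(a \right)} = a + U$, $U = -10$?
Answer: $-9198$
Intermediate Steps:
$G{\left(a \right)} = -10 + a$ ($G{\left(a \right)} = a - 10 = -10 + a$)
$G{\left(-32 \right)} 219 = \left(-10 - 32\right) 219 = \left(-42\right) 219 = -9198$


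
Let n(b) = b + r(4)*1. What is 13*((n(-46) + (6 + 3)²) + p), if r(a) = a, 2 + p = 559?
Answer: 7748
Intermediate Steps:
p = 557 (p = -2 + 559 = 557)
n(b) = 4 + b (n(b) = b + 4*1 = b + 4 = 4 + b)
13*((n(-46) + (6 + 3)²) + p) = 13*(((4 - 46) + (6 + 3)²) + 557) = 13*((-42 + 9²) + 557) = 13*((-42 + 81) + 557) = 13*(39 + 557) = 13*596 = 7748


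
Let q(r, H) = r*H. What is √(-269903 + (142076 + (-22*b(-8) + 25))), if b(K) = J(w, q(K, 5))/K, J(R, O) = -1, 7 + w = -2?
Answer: I*√511219/2 ≈ 357.5*I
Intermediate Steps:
w = -9 (w = -7 - 2 = -9)
q(r, H) = H*r
b(K) = -1/K
√(-269903 + (142076 + (-22*b(-8) + 25))) = √(-269903 + (142076 + (-(-22)/(-8) + 25))) = √(-269903 + (142076 + (-(-22)*(-1)/8 + 25))) = √(-269903 + (142076 + (-22*⅛ + 25))) = √(-269903 + (142076 + (-11/4 + 25))) = √(-269903 + (142076 + 89/4)) = √(-269903 + 568393/4) = √(-511219/4) = I*√511219/2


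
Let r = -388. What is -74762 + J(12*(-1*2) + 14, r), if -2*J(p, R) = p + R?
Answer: -74563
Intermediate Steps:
J(p, R) = -R/2 - p/2 (J(p, R) = -(p + R)/2 = -(R + p)/2 = -R/2 - p/2)
-74762 + J(12*(-1*2) + 14, r) = -74762 + (-½*(-388) - (12*(-1*2) + 14)/2) = -74762 + (194 - (12*(-2) + 14)/2) = -74762 + (194 - (-24 + 14)/2) = -74762 + (194 - ½*(-10)) = -74762 + (194 + 5) = -74762 + 199 = -74563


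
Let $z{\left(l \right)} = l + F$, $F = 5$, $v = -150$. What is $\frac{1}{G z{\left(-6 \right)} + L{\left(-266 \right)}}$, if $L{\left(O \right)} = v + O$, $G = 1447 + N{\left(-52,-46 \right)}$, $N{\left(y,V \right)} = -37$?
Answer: $- \frac{1}{1826} \approx -0.00054764$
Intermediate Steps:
$G = 1410$ ($G = 1447 - 37 = 1410$)
$L{\left(O \right)} = -150 + O$
$z{\left(l \right)} = 5 + l$ ($z{\left(l \right)} = l + 5 = 5 + l$)
$\frac{1}{G z{\left(-6 \right)} + L{\left(-266 \right)}} = \frac{1}{1410 \left(5 - 6\right) - 416} = \frac{1}{1410 \left(-1\right) - 416} = \frac{1}{-1410 - 416} = \frac{1}{-1826} = - \frac{1}{1826}$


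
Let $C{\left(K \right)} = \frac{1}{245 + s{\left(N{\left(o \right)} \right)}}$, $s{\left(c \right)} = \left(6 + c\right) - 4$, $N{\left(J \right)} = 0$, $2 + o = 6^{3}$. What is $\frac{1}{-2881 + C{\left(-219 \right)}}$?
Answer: $- \frac{247}{711606} \approx -0.0003471$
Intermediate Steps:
$o = 214$ ($o = -2 + 6^{3} = -2 + 216 = 214$)
$s{\left(c \right)} = 2 + c$
$C{\left(K \right)} = \frac{1}{247}$ ($C{\left(K \right)} = \frac{1}{245 + \left(2 + 0\right)} = \frac{1}{245 + 2} = \frac{1}{247}$)
$\frac{1}{-2881 + C{\left(-219 \right)}} = \frac{1}{-2881 + \frac{1}{247}} = \frac{1}{- \frac{711606}{247}} = - \frac{247}{711606}$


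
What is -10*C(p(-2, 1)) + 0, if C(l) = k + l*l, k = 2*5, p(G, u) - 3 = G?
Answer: -110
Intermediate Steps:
p(G, u) = 3 + G
k = 10
C(l) = 10 + l² (C(l) = 10 + l*l = 10 + l²)
-10*C(p(-2, 1)) + 0 = -10*(10 + (3 - 2)²) + 0 = -10*(10 + 1²) + 0 = -10*(10 + 1) + 0 = -10*11 + 0 = -110 + 0 = -110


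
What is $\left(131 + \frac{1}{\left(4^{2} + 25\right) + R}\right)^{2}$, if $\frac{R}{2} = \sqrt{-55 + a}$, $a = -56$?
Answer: $\frac{4 \left(- 5309725 i + 703732 \sqrt{111}\right)}{- 1237 i + 164 \sqrt{111}} \approx 17166.0 - 2.5984 i$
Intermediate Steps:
$R = 2 i \sqrt{111}$ ($R = 2 \sqrt{-55 - 56} = 2 \sqrt{-111} = 2 i \sqrt{111} \approx 21.071 i$)
$\left(131 + \frac{1}{\left(4^{2} + 25\right) + R}\right)^{2} = \left(131 + \frac{1}{\left(4^{2} + 25\right) + 2 i \sqrt{111}}\right)^{2} = \left(131 + \frac{1}{\left(16 + 25\right) + 2 i \sqrt{111}}\right)^{2} = \left(131 + \frac{1}{41 + 2 i \sqrt{111}}\right)^{2}$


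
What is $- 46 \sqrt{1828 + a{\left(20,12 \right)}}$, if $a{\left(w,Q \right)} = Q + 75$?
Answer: $- 46 \sqrt{1915} \approx -2013.0$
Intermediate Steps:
$a{\left(w,Q \right)} = 75 + Q$
$- 46 \sqrt{1828 + a{\left(20,12 \right)}} = - 46 \sqrt{1828 + \left(75 + 12\right)} = - 46 \sqrt{1828 + 87} = - 46 \sqrt{1915}$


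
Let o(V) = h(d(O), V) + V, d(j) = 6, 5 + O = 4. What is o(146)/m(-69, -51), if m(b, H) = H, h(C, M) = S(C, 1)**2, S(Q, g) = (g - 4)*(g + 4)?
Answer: -371/51 ≈ -7.2745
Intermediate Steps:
O = -1 (O = -5 + 4 = -1)
S(Q, g) = (-4 + g)*(4 + g)
h(C, M) = 225 (h(C, M) = (-16 + 1**2)**2 = (-16 + 1)**2 = (-15)**2 = 225)
o(V) = 225 + V
o(146)/m(-69, -51) = (225 + 146)/(-51) = 371*(-1/51) = -371/51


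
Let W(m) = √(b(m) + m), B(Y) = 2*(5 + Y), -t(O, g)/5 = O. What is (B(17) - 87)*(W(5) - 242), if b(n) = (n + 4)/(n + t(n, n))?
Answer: 10406 - 43*√455/10 ≈ 10314.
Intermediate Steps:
t(O, g) = -5*O
b(n) = -(4 + n)/(4*n) (b(n) = (n + 4)/(n - 5*n) = (4 + n)/((-4*n)) = (4 + n)*(-1/(4*n)) = -(4 + n)/(4*n))
B(Y) = 10 + 2*Y
W(m) = √(m + (-4 - m)/(4*m)) (W(m) = √((-4 - m)/(4*m) + m) = √(m + (-4 - m)/(4*m)))
(B(17) - 87)*(W(5) - 242) = ((10 + 2*17) - 87)*(√(-1 - 4/5 + 4*5)/2 - 242) = ((10 + 34) - 87)*(√(-1 - 4*⅕ + 20)/2 - 242) = (44 - 87)*(√(-1 - ⅘ + 20)/2 - 242) = -43*(√(91/5)/2 - 242) = -43*((√455/5)/2 - 242) = -43*(√455/10 - 242) = -43*(-242 + √455/10) = 10406 - 43*√455/10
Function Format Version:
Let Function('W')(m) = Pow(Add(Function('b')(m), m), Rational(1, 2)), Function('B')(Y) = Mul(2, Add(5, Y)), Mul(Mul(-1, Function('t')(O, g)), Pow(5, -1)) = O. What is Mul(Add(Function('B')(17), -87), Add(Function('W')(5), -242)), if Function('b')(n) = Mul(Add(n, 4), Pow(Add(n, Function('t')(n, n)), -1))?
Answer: Add(10406, Mul(Rational(-43, 10), Pow(455, Rational(1, 2)))) ≈ 10314.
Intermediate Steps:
Function('t')(O, g) = Mul(-5, O)
Function('b')(n) = Mul(Rational(-1, 4), Pow(n, -1), Add(4, n)) (Function('b')(n) = Mul(Add(n, 4), Pow(Add(n, Mul(-5, n)), -1)) = Mul(Add(4, n), Pow(Mul(-4, n), -1)) = Mul(Add(4, n), Mul(Rational(-1, 4), Pow(n, -1))) = Mul(Rational(-1, 4), Pow(n, -1), Add(4, n)))
Function('B')(Y) = Add(10, Mul(2, Y))
Function('W')(m) = Pow(Add(m, Mul(Rational(1, 4), Pow(m, -1), Add(-4, Mul(-1, m)))), Rational(1, 2)) (Function('W')(m) = Pow(Add(Mul(Rational(1, 4), Pow(m, -1), Add(-4, Mul(-1, m))), m), Rational(1, 2)) = Pow(Add(m, Mul(Rational(1, 4), Pow(m, -1), Add(-4, Mul(-1, m)))), Rational(1, 2)))
Mul(Add(Function('B')(17), -87), Add(Function('W')(5), -242)) = Mul(Add(Add(10, Mul(2, 17)), -87), Add(Mul(Rational(1, 2), Pow(Add(-1, Mul(-4, Pow(5, -1)), Mul(4, 5)), Rational(1, 2))), -242)) = Mul(Add(Add(10, 34), -87), Add(Mul(Rational(1, 2), Pow(Add(-1, Mul(-4, Rational(1, 5)), 20), Rational(1, 2))), -242)) = Mul(Add(44, -87), Add(Mul(Rational(1, 2), Pow(Add(-1, Rational(-4, 5), 20), Rational(1, 2))), -242)) = Mul(-43, Add(Mul(Rational(1, 2), Pow(Rational(91, 5), Rational(1, 2))), -242)) = Mul(-43, Add(Mul(Rational(1, 2), Mul(Rational(1, 5), Pow(455, Rational(1, 2)))), -242)) = Mul(-43, Add(Mul(Rational(1, 10), Pow(455, Rational(1, 2))), -242)) = Mul(-43, Add(-242, Mul(Rational(1, 10), Pow(455, Rational(1, 2))))) = Add(10406, Mul(Rational(-43, 10), Pow(455, Rational(1, 2))))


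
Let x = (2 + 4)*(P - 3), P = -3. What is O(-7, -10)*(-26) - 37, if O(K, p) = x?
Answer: 899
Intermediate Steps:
x = -36 (x = (2 + 4)*(-3 - 3) = 6*(-6) = -36)
O(K, p) = -36
O(-7, -10)*(-26) - 37 = -36*(-26) - 37 = 936 - 37 = 899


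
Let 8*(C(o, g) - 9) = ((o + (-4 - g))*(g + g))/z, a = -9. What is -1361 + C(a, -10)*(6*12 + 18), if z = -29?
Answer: -16654/29 ≈ -574.28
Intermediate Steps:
C(o, g) = 9 - g*(-4 + o - g)/116 (C(o, g) = 9 + (((o + (-4 - g))*(g + g))/(-29))/8 = 9 + (((-4 + o - g)*(2*g))*(-1/29))/8 = 9 + ((2*g*(-4 + o - g))*(-1/29))/8 = 9 + (-2*g*(-4 + o - g)/29)/8 = 9 - g*(-4 + o - g)/116)
-1361 + C(a, -10)*(6*12 + 18) = -1361 + (9 + (1/29)*(-10) + (1/116)*(-10)² - 1/116*(-10)*(-9))*(6*12 + 18) = -1361 + (9 - 10/29 + (1/116)*100 - 45/58)*(72 + 18) = -1361 + (9 - 10/29 + 25/29 - 45/58)*90 = -1361 + (507/58)*90 = -1361 + 22815/29 = -16654/29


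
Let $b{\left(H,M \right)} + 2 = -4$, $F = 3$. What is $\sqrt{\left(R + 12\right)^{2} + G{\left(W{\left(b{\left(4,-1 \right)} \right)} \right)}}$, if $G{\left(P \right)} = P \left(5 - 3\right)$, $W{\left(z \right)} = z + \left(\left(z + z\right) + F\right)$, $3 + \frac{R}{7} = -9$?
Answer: $\sqrt{5154} \approx 71.791$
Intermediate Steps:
$R = -84$ ($R = -21 + 7 \left(-9\right) = -21 - 63 = -84$)
$b{\left(H,M \right)} = -6$ ($b{\left(H,M \right)} = -2 - 4 = -6$)
$W{\left(z \right)} = 3 + 3 z$ ($W{\left(z \right)} = z + \left(\left(z + z\right) + 3\right) = z + \left(2 z + 3\right) = z + \left(3 + 2 z\right) = 3 + 3 z$)
$G{\left(P \right)} = 2 P$ ($G{\left(P \right)} = P 2 = 2 P$)
$\sqrt{\left(R + 12\right)^{2} + G{\left(W{\left(b{\left(4,-1 \right)} \right)} \right)}} = \sqrt{\left(-84 + 12\right)^{2} + 2 \left(3 + 3 \left(-6\right)\right)} = \sqrt{\left(-72\right)^{2} + 2 \left(3 - 18\right)} = \sqrt{5184 + 2 \left(-15\right)} = \sqrt{5184 - 30} = \sqrt{5154}$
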